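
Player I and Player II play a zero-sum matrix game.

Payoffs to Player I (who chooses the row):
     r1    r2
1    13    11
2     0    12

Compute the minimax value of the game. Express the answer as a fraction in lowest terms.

78/7

Row minima are 11 and 0, so Player I's maximin is 11; column maxima are 13 and 12, so Player II's minimax is 12. These differ, so the equilibrium is in mixed strategies.
Let Player I play 1 with probability p. Player II is indifferent when 13p = 11p + 12(1−p), giving p = 6/7.
Let Player II play r1 with probability q. Player I is indifferent when 13q + 11(1−q) = 12(1−q), giving q = 1/14.
The value is 13·(1/14) + (11)·(13/14) = 78/7.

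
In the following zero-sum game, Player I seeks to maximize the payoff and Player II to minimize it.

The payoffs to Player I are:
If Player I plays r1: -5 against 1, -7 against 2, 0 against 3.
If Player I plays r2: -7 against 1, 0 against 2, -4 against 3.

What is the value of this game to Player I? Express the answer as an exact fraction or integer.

Column 3 is strictly dominated by 1 for Player II (it gives Player I more in every row).
The remaining 2×2 game on (r1, r2) × (1, 2) has no saddle point. Let Player I play r1 with probability p; indifference gives −5p − 7(1−p) = −7p, so p = 7/9.
Similarly Player II's optimal q on 1 is 7/9, and the value is -5·(7/9) + (-7)·(2/9) = -49/9.

-49/9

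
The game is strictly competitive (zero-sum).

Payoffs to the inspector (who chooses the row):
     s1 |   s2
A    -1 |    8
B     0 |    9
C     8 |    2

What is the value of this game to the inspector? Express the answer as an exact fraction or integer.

Row A is strictly dominated by row B, so the inspector never plays it.
The remaining 2×2 game on (B, C) × (s1, s2) has no saddle point. Let the inspector play B with probability p; indifference gives 8(1−p) = 9p + 2(1−p), so p = 2/5.
Similarly the inspectee's optimal q on s1 is 7/15, and the value is 0·(7/15) + (9)·(8/15) = 24/5.

24/5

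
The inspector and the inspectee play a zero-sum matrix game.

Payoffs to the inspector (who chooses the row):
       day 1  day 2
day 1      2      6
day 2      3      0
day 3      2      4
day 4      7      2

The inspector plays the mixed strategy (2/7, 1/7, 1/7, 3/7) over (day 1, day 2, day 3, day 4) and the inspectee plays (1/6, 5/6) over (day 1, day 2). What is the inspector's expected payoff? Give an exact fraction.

10/3

Against (1/6, 5/6), each row's expected payoff is day 1: 16/3; day 2: 1/2; day 3: 11/3; day 4: 17/6.
Taking the (2/7, 1/7, 1/7, 3/7)-weighted average: (2/7)·(16/3) + (1/7)·(1/2) + (1/7)·(11/3) + (3/7)·(17/6) = 10/3.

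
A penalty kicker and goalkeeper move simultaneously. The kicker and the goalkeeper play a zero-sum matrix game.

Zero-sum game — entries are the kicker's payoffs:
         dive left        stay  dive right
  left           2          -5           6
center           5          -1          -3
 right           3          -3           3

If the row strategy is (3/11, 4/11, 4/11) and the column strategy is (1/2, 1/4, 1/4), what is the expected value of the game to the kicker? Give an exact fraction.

Against (1/2, 1/4, 1/4), each row's expected payoff is left: 5/4; center: 3/2; right: 3/2.
Taking the (3/11, 4/11, 4/11)-weighted average: (3/11)·(5/4) + (4/11)·(3/2) + (4/11)·(3/2) = 63/44.

63/44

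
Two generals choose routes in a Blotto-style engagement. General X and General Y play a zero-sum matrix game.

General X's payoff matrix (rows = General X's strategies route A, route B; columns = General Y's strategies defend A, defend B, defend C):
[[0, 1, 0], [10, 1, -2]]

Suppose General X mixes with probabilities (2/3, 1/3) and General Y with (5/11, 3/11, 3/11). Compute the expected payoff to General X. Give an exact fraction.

Against (5/11, 3/11, 3/11), each row's expected payoff is route A: 3/11; route B: 47/11.
Taking the (2/3, 1/3)-weighted average: (2/3)·(3/11) + (1/3)·(47/11) = 53/33.

53/33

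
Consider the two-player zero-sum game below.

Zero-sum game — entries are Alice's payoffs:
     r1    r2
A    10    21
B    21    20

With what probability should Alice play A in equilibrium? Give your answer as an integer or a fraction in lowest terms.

1/12

Row minima are 10 and 20, so Alice's maximin is 20; column maxima are 21 and 21, so Bob's minimax is 21. These differ, so the equilibrium is in mixed strategies.
Let Alice play A with probability p. Bob is indifferent when 10p + 21(1−p) = 21p + 20(1−p), giving p = 1/12.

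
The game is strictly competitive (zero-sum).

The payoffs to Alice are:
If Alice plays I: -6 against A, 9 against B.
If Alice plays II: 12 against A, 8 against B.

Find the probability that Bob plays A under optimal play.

Row minima are -6 and 8, so Alice's maximin is 8; column maxima are 12 and 9, so Bob's minimax is 9. These differ, so the equilibrium is in mixed strategies.
Let Bob play A with probability q. Alice is indifferent when −6q + 9(1−q) = 12q + 8(1−q), giving q = 1/19.

1/19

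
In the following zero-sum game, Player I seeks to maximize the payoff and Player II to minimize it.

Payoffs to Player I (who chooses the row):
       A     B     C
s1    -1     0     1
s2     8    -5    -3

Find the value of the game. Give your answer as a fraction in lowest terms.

Column C is strictly dominated by B for Player II (it gives Player I more in every row).
The remaining 2×2 game on (s1, s2) × (A, B) has no saddle point. Let Player I play s1 with probability p; indifference gives −p + 8(1−p) = −5(1−p), so p = 13/14.
Similarly Player II's optimal q on A is 5/14, and the value is -1·(5/14) + (0)·(9/14) = -5/14.

-5/14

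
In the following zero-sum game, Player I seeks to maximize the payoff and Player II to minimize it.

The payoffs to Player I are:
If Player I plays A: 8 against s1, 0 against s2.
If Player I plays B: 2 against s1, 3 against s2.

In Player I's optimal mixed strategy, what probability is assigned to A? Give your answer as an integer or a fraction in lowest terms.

Row minima are 0 and 2, so Player I's maximin is 2; column maxima are 8 and 3, so Player II's minimax is 3. These differ, so the equilibrium is in mixed strategies.
Let Player I play A with probability p. Player II is indifferent when 8p + 2(1−p) = 3(1−p), giving p = 1/9.

1/9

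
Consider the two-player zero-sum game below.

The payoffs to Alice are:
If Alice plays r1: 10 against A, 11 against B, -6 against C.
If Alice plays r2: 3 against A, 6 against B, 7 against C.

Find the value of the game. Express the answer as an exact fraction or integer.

Column B is strictly dominated by A for Bob (it gives Alice more in every row).
The remaining 2×2 game on (r1, r2) × (A, C) has no saddle point. Let Alice play r1 with probability p; indifference gives 10p + 3(1−p) = −6p + 7(1−p), so p = 1/5.
Similarly Bob's optimal q on A is 13/20, and the value is 10·(13/20) + (-6)·(7/20) = 22/5.

22/5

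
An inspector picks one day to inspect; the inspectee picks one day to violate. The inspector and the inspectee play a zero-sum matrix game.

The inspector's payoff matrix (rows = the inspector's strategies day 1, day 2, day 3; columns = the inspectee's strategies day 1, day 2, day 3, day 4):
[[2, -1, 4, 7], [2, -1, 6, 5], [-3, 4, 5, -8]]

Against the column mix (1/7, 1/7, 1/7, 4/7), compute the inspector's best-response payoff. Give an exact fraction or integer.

day 1: (2)·(1/7) + (-1)·(1/7) + (4)·(1/7) + (7)·(4/7) = 33/7.
day 2: (2)·(1/7) + (-1)·(1/7) + (6)·(1/7) + (5)·(4/7) = 27/7.
day 3: (-3)·(1/7) + (4)·(1/7) + (5)·(1/7) + (-8)·(4/7) = -26/7.
The best pure response is day 1 with expected payoff 33/7.

33/7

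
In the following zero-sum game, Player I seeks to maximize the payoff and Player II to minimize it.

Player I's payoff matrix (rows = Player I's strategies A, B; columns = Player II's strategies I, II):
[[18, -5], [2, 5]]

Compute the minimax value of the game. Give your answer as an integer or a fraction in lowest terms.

Row minima are -5 and 2, so Player I's maximin is 2; column maxima are 18 and 5, so Player II's minimax is 5. These differ, so the equilibrium is in mixed strategies.
Let Player I play A with probability p. Player II is indifferent when 18p + 2(1−p) = −5p + 5(1−p), giving p = 3/26.
Let Player II play I with probability q. Player I is indifferent when 18q − 5(1−q) = 2q + 5(1−q), giving q = 5/13.
The value is 18·(5/13) + (-5)·(8/13) = 50/13.

50/13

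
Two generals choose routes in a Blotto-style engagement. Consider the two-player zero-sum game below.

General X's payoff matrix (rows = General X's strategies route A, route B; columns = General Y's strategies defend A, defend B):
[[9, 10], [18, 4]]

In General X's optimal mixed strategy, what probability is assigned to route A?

Row minima are 9 and 4, so General X's maximin is 9; column maxima are 18 and 10, so General Y's minimax is 10. These differ, so the equilibrium is in mixed strategies.
Let General X play route A with probability p. General Y is indifferent when 9p + 18(1−p) = 10p + 4(1−p), giving p = 14/15.

14/15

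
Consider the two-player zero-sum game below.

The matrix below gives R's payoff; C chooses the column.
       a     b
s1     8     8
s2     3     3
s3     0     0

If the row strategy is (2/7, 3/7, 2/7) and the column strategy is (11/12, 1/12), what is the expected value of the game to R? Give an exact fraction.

Against (11/12, 1/12), each row's expected payoff is s1: 8; s2: 3; s3: 0.
Taking the (2/7, 3/7, 2/7)-weighted average: (2/7)·(8) + (3/7)·(3) + (2/7)·(0) = 25/7.

25/7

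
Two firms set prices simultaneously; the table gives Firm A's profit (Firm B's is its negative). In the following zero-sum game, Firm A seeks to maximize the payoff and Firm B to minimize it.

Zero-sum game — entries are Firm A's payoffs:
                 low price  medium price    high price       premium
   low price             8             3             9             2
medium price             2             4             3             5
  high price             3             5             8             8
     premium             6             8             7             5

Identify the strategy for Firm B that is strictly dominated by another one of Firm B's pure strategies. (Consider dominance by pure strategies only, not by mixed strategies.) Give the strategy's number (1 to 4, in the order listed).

Firm B prefers columns that give Firm A less. Compare high price with low price: 8 < 9, 2 < 3, 3 < 8, 6 < 7.
So low price strictly dominates high price for Firm B; high price is strictly dominated.

3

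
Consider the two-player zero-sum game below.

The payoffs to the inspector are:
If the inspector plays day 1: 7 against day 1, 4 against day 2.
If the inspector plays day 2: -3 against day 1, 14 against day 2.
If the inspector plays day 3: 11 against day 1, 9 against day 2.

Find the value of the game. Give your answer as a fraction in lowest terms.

181/19

Row day 1 is strictly dominated by row day 3, so the inspector never plays it.
The remaining 2×2 game on (day 2, day 3) × (day 1, day 2) has no saddle point. Let the inspector play day 2 with probability p; indifference gives −3p + 11(1−p) = 14p + 9(1−p), so p = 2/19.
Similarly the inspectee's optimal q on day 1 is 5/19, and the value is -3·(5/19) + (14)·(14/19) = 181/19.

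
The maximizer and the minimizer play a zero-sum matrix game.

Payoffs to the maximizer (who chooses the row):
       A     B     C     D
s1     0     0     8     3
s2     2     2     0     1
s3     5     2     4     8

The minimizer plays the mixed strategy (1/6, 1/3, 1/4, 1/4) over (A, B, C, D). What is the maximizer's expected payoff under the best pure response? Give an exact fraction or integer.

9/2

s1: (0)·(1/6) + (0)·(1/3) + (8)·(1/4) + (3)·(1/4) = 11/4.
s2: (2)·(1/6) + (2)·(1/3) + (0)·(1/4) + (1)·(1/4) = 5/4.
s3: (5)·(1/6) + (2)·(1/3) + (4)·(1/4) + (8)·(1/4) = 9/2.
The best pure response is s3 with expected payoff 9/2.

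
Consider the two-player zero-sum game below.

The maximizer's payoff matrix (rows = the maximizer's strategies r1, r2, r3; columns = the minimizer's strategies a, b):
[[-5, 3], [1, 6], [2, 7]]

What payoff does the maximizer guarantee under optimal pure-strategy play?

Row minima: -5, 1, 2 → the maximizer's maximin is 2.
Column maxima: 2, 7 → the minimizer's minimax is 2.
They coincide at (r3, a), so the value is 2.

2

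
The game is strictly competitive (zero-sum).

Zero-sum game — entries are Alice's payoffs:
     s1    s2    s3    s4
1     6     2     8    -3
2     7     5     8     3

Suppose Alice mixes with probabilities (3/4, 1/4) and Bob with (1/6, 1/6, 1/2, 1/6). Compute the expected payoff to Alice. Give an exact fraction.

Against (1/6, 1/6, 1/2, 1/6), each row's expected payoff is 1: 29/6; 2: 13/2.
Taking the (3/4, 1/4)-weighted average: (3/4)·(29/6) + (1/4)·(13/2) = 21/4.

21/4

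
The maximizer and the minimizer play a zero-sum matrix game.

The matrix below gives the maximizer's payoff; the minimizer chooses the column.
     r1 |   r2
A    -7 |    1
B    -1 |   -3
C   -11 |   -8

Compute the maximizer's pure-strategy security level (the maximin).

-3

The worst-case payoff for each row is A: -7, B: -3, C: -11.
The best of these is -3.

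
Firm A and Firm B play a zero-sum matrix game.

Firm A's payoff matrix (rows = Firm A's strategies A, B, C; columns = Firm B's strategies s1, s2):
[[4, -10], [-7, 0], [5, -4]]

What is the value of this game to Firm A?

Row A is strictly dominated by row C, so Firm A never plays it.
The remaining 2×2 game on (B, C) × (s1, s2) has no saddle point. Let Firm A play B with probability p; indifference gives −7p + 5(1−p) = −4(1−p), so p = 9/16.
Similarly Firm B's optimal q on s1 is 1/4, and the value is -7·(1/4) + (0)·(3/4) = -7/4.

-7/4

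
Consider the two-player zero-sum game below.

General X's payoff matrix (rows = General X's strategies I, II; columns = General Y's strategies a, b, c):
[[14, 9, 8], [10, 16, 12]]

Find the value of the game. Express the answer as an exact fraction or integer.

11

Column b is strictly dominated by c for General Y (it gives General X more in every row).
The remaining 2×2 game on (I, II) × (a, c) has no saddle point. Let General X play I with probability p; indifference gives 14p + 10(1−p) = 8p + 12(1−p), so p = 1/4.
Similarly General Y's optimal q on a is 1/2, and the value is 14·(1/2) + (8)·(1/2) = 11.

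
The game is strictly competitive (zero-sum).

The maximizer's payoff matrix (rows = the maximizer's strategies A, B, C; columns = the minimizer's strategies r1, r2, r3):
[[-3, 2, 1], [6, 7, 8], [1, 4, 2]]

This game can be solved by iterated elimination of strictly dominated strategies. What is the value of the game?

Column r3 is strictly dominated by r1 for the minimizer (-3<1, 6<8, 1<2); eliminate r3.
Row C is strictly dominated by row B (6>1, 7>4); eliminate C.
Row A is strictly dominated by row B (6>-3, 7>2); eliminate A.
Column r2 is strictly dominated by r1 for the minimizer (6<7); eliminate r2.
Only (B, r1) remains, with payoff 6.

6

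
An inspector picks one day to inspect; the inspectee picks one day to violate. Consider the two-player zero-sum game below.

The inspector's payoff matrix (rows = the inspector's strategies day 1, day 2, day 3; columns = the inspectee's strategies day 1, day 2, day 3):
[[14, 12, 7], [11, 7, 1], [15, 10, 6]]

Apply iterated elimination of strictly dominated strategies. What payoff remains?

Column day 2 is strictly dominated by day 3 for the inspectee (7<12, 1<7, 6<10); eliminate day 2.
Column day 1 is strictly dominated by day 3 for the inspectee (7<14, 1<11, 6<15); eliminate day 1.
Row day 2 is strictly dominated by row day 1 (7>1); eliminate day 2.
Row day 3 is strictly dominated by row day 1 (7>6); eliminate day 3.
Only (day 1, day 3) remains, with payoff 7.

7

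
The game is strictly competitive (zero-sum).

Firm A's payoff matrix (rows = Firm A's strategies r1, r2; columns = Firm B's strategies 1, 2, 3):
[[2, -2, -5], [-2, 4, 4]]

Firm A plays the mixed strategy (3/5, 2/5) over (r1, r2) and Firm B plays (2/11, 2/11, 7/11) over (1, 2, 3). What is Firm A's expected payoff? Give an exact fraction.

Against (2/11, 2/11, 7/11), each row's expected payoff is r1: -35/11; r2: 32/11.
Taking the (3/5, 2/5)-weighted average: (3/5)·(-35/11) + (2/5)·(32/11) = -41/55.

-41/55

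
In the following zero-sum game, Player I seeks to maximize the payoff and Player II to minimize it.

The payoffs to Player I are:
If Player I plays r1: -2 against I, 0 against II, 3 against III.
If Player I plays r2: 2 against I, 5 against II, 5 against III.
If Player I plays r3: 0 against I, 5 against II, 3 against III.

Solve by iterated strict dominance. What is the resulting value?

2

Column II is strictly dominated by I for Player II (-2<0, 2<5, 0<5); eliminate II.
Row r3 is strictly dominated by row r2 (2>0, 5>3); eliminate r3.
Column III is strictly dominated by I for Player II (-2<3, 2<5); eliminate III.
Row r1 is strictly dominated by row r2 (2>-2); eliminate r1.
Only (r2, I) remains, with payoff 2.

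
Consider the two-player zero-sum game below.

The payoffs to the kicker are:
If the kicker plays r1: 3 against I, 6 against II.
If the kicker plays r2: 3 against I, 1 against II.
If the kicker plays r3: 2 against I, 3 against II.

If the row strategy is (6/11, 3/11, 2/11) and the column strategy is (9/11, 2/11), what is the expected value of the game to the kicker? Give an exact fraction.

369/121

Against (9/11, 2/11), each row's expected payoff is r1: 39/11; r2: 29/11; r3: 24/11.
Taking the (6/11, 3/11, 2/11)-weighted average: (6/11)·(39/11) + (3/11)·(29/11) + (2/11)·(24/11) = 369/121.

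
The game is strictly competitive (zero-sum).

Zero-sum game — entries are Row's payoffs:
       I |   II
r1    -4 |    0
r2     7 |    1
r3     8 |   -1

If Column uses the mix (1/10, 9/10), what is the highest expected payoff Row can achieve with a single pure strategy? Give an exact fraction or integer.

r1: (-4)·(1/10) + (0)·(9/10) = -2/5.
r2: (7)·(1/10) + (1)·(9/10) = 8/5.
r3: (8)·(1/10) + (-1)·(9/10) = -1/10.
The best pure response is r2 with expected payoff 8/5.

8/5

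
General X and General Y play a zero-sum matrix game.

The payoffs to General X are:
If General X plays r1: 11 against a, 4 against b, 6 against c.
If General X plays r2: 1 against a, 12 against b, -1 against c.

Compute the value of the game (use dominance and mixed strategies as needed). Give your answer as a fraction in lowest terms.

Column a is strictly dominated by c for General Y (it gives General X more in every row).
The remaining 2×2 game on (r1, r2) × (b, c) has no saddle point. Let General X play r1 with probability p; indifference gives 4p + 12(1−p) = 6p − (1−p), so p = 13/15.
Similarly General Y's optimal q on b is 7/15, and the value is 4·(7/15) + (6)·(8/15) = 76/15.

76/15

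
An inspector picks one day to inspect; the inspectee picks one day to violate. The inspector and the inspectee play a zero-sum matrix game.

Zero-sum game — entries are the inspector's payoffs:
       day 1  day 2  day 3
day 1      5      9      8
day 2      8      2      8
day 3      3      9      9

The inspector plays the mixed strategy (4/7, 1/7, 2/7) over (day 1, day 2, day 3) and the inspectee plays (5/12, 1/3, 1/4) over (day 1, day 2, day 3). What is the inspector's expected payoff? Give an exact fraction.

142/21

Against (5/12, 1/3, 1/4), each row's expected payoff is day 1: 85/12; day 2: 6; day 3: 13/2.
Taking the (4/7, 1/7, 2/7)-weighted average: (4/7)·(85/12) + (1/7)·(6) + (2/7)·(13/2) = 142/21.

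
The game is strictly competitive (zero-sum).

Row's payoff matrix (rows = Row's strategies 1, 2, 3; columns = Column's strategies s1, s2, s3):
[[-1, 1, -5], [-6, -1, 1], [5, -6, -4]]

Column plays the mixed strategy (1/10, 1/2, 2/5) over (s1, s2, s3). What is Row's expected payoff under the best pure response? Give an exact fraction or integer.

-7/10

1: (-1)·(1/10) + (1)·(1/2) + (-5)·(2/5) = -8/5.
2: (-6)·(1/10) + (-1)·(1/2) + (1)·(2/5) = -7/10.
3: (5)·(1/10) + (-6)·(1/2) + (-4)·(2/5) = -41/10.
The best pure response is 2 with expected payoff -7/10.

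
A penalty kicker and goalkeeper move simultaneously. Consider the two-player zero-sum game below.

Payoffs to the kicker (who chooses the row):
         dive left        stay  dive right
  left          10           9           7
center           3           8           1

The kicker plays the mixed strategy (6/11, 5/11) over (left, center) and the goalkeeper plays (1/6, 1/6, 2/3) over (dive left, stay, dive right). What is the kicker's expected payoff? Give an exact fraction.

Against (1/6, 1/6, 2/3), each row's expected payoff is left: 47/6; center: 5/2.
Taking the (6/11, 5/11)-weighted average: (6/11)·(47/6) + (5/11)·(5/2) = 119/22.

119/22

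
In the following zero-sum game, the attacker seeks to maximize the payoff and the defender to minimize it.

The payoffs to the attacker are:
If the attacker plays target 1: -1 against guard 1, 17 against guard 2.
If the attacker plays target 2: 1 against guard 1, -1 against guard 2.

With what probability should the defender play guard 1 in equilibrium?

Row minima are -1 and -1, so the attacker's maximin is -1; column maxima are 1 and 17, so the defender's minimax is 1. These differ, so the equilibrium is in mixed strategies.
Let the defender play guard 1 with probability q. The attacker is indifferent when −q + 17(1−q) = q − (1−q), giving q = 9/10.

9/10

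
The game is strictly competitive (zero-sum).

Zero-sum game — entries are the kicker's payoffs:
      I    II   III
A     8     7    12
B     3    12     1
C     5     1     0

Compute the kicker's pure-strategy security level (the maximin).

The worst-case payoff for each row is A: 7, B: 1, C: 0.
The best of these is 7.

7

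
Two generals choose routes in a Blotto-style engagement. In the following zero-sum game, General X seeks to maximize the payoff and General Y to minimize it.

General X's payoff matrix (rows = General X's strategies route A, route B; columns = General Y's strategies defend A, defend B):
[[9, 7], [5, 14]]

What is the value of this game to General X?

Row minima are 7 and 5, so General X's maximin is 7; column maxima are 9 and 14, so General Y's minimax is 9. These differ, so the equilibrium is in mixed strategies.
Let General X play route A with probability p. General Y is indifferent when 9p + 5(1−p) = 7p + 14(1−p), giving p = 9/11.
Let General Y play defend A with probability q. General X is indifferent when 9q + 7(1−q) = 5q + 14(1−q), giving q = 7/11.
The value is 9·(7/11) + (7)·(4/11) = 91/11.

91/11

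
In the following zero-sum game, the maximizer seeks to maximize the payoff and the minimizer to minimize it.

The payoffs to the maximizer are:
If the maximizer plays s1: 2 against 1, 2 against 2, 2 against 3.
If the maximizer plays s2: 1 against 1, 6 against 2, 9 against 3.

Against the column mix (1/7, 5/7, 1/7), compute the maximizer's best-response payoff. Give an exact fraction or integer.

s1: (2)·(1/7) + (2)·(5/7) + (2)·(1/7) = 2.
s2: (1)·(1/7) + (6)·(5/7) + (9)·(1/7) = 40/7.
The best pure response is s2 with expected payoff 40/7.

40/7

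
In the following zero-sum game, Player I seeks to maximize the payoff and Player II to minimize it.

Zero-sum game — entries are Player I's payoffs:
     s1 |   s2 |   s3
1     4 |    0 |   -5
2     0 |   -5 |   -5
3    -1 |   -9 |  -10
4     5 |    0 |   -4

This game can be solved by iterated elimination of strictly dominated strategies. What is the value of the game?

-4

Row 2 is strictly dominated by row 4 (5>0, 0>-5, -4>-5); eliminate 2.
Column s2 is strictly dominated by s3 for Player II (-5<0, -10<-9, -4<0); eliminate s2.
Row 3 is strictly dominated by row 1 (4>-1, -5>-10); eliminate 3.
Row 1 is strictly dominated by row 4 (5>4, -4>-5); eliminate 1.
Column s1 is strictly dominated by s3 for Player II (-4<5); eliminate s1.
Only (4, s3) remains, with payoff -4.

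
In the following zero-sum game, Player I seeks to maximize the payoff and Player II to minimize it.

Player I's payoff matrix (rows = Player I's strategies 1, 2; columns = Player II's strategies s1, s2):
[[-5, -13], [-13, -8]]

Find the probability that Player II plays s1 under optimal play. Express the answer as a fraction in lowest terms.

Row minima are -13 and -13, so Player I's maximin is -13; column maxima are -5 and -8, so Player II's minimax is -8. These differ, so the equilibrium is in mixed strategies.
Let Player II play s1 with probability q. Player I is indifferent when −5q − 13(1−q) = −13q − 8(1−q), giving q = 5/13.

5/13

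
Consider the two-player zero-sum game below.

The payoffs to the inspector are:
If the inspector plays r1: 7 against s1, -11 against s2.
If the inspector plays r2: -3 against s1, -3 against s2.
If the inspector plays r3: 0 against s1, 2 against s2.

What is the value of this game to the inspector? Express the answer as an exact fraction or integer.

Row r2 is strictly dominated by row r3, so the inspector never plays it.
The remaining 2×2 game on (r1, r3) × (s1, s2) has no saddle point. Let the inspector play r1 with probability p; indifference gives 7p = −11p + 2(1−p), so p = 1/10.
Similarly the inspectee's optimal q on s1 is 13/20, and the value is 7·(13/20) + (-11)·(7/20) = 7/10.

7/10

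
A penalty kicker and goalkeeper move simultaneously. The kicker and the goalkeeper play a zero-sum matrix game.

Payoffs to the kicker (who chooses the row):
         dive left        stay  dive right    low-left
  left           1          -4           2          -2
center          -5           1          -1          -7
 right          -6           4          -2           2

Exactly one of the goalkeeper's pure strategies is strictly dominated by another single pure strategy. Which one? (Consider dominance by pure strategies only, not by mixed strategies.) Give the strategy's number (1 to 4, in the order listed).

The goalkeeper prefers columns that give the kicker less. Compare dive right with dive left: 1 < 2, -5 < -1, -6 < -2.
So dive left strictly dominates dive right for the goalkeeper; dive right is strictly dominated.

3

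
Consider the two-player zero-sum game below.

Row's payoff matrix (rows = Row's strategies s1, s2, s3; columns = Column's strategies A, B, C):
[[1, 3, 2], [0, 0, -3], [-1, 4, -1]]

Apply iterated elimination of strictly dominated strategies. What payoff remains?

Row s2 is strictly dominated by row s1 (1>0, 3>0, 2>-3); eliminate s2.
Column B is strictly dominated by A for Column (1<3, -1<4); eliminate B.
Row s3 is strictly dominated by row s1 (1>-1, 2>-1); eliminate s3.
Column C is strictly dominated by A for Column (1<2); eliminate C.
Only (s1, A) remains, with payoff 1.

1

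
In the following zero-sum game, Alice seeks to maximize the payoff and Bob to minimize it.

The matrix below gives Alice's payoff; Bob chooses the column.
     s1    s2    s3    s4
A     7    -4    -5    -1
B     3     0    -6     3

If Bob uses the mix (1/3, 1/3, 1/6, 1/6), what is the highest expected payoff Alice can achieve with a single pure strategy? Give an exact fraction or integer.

1/2

A: (7)·(1/3) + (-4)·(1/3) + (-5)·(1/6) + (-1)·(1/6) = 0.
B: (3)·(1/3) + (0)·(1/3) + (-6)·(1/6) + (3)·(1/6) = 1/2.
The best pure response is B with expected payoff 1/2.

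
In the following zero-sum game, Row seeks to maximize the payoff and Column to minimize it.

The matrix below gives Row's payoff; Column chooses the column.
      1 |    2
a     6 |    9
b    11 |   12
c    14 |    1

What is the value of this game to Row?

Row a is strictly dominated by row b, so Row never plays it.
The remaining 2×2 game on (b, c) × (1, 2) has no saddle point. Let Row play b with probability p; indifference gives 11p + 14(1−p) = 12p + (1−p), so p = 13/14.
Similarly Column's optimal q on 1 is 11/14, and the value is 11·(11/14) + (12)·(3/14) = 157/14.

157/14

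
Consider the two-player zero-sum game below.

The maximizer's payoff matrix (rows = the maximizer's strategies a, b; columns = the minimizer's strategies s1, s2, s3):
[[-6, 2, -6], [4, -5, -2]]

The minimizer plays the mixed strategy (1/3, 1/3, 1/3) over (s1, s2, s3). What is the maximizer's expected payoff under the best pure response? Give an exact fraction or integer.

a: (-6)·(1/3) + (2)·(1/3) + (-6)·(1/3) = -10/3.
b: (4)·(1/3) + (-5)·(1/3) + (-2)·(1/3) = -1.
The best pure response is b with expected payoff -1.

-1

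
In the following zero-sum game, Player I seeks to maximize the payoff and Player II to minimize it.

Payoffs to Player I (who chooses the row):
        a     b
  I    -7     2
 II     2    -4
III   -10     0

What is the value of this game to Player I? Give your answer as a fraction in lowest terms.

Row III is strictly dominated by row I, so Player I never plays it.
The remaining 2×2 game on (I, II) × (a, b) has no saddle point. Let Player I play I with probability p; indifference gives −7p + 2(1−p) = 2p − 4(1−p), so p = 2/5.
Similarly Player II's optimal q on a is 2/5, and the value is -7·(2/5) + (2)·(3/5) = -8/5.

-8/5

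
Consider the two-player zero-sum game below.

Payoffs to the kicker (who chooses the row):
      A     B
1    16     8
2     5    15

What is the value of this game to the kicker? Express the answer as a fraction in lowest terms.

Row minima are 8 and 5, so the kicker's maximin is 8; column maxima are 16 and 15, so the goalkeeper's minimax is 15. These differ, so the equilibrium is in mixed strategies.
Let the kicker play 1 with probability p. The goalkeeper is indifferent when 16p + 5(1−p) = 8p + 15(1−p), giving p = 5/9.
Let the goalkeeper play A with probability q. The kicker is indifferent when 16q + 8(1−q) = 5q + 15(1−q), giving q = 7/18.
The value is 16·(7/18) + (8)·(11/18) = 100/9.

100/9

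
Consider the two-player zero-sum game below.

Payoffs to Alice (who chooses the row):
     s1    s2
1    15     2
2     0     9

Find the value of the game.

Row minima are 2 and 0, so Alice's maximin is 2; column maxima are 15 and 9, so Bob's minimax is 9. These differ, so the equilibrium is in mixed strategies.
Let Alice play 1 with probability p. Bob is indifferent when 15p = 2p + 9(1−p), giving p = 9/22.
Let Bob play s1 with probability q. Alice is indifferent when 15q + 2(1−q) = 9(1−q), giving q = 7/22.
The value is 15·(7/22) + (2)·(15/22) = 135/22.

135/22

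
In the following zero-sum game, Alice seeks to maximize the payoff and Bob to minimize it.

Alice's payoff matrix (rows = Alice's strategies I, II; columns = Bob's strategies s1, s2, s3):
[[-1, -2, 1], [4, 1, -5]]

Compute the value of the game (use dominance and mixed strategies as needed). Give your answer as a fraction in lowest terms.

-1

Column s1 is strictly dominated by s2 for Bob (it gives Alice more in every row).
The remaining 2×2 game on (I, II) × (s2, s3) has no saddle point. Let Alice play I with probability p; indifference gives −2p + (1−p) = p − 5(1−p), so p = 2/3.
Similarly Bob's optimal q on s2 is 2/3, and the value is -2·(2/3) + (1)·(1/3) = -1.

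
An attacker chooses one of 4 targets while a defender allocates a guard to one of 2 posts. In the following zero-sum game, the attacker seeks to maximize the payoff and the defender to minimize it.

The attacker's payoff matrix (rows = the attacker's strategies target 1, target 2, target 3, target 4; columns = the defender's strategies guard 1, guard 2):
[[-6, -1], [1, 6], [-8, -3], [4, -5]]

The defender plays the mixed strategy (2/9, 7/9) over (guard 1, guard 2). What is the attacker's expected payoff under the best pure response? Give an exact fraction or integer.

target 1: (-6)·(2/9) + (-1)·(7/9) = -19/9.
target 2: (1)·(2/9) + (6)·(7/9) = 44/9.
target 3: (-8)·(2/9) + (-3)·(7/9) = -37/9.
target 4: (4)·(2/9) + (-5)·(7/9) = -3.
The best pure response is target 2 with expected payoff 44/9.

44/9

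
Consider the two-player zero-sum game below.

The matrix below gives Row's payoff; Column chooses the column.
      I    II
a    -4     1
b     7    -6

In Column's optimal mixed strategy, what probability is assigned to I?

Row minima are -4 and -6, so Row's maximin is -4; column maxima are 7 and 1, so Column's minimax is 1. These differ, so the equilibrium is in mixed strategies.
Let Column play I with probability q. Row is indifferent when −4q + (1−q) = 7q − 6(1−q), giving q = 7/18.

7/18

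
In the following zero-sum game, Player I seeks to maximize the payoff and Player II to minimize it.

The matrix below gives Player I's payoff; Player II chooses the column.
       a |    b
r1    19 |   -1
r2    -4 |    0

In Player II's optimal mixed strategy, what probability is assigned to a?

Row minima are -1 and -4, so Player I's maximin is -1; column maxima are 19 and 0, so Player II's minimax is 0. These differ, so the equilibrium is in mixed strategies.
Let Player II play a with probability q. Player I is indifferent when 19q − (1−q) = −4q, giving q = 1/24.

1/24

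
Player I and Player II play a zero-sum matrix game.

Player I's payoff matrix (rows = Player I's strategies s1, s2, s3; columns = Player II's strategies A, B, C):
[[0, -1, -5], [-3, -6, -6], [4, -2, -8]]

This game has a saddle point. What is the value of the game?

Row minima: -5, -6, -8 → Player I's maximin is -5.
Column maxima: 4, -1, -5 → Player II's minimax is -5.
They coincide at (s1, C), so the value is -5.

-5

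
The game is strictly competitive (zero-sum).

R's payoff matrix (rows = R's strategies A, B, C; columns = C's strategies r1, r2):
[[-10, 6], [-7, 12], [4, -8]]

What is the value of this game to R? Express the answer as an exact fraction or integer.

-8/31

Row A is strictly dominated by row B, so R never plays it.
The remaining 2×2 game on (B, C) × (r1, r2) has no saddle point. Let R play B with probability p; indifference gives −7p + 4(1−p) = 12p − 8(1−p), so p = 12/31.
Similarly C's optimal q on r1 is 20/31, and the value is -7·(20/31) + (12)·(11/31) = -8/31.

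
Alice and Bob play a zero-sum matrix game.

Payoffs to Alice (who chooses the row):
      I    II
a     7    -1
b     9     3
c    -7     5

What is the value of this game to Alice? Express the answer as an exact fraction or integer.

Row a is strictly dominated by row b, so Alice never plays it.
The remaining 2×2 game on (b, c) × (I, II) has no saddle point. Let Alice play b with probability p; indifference gives 9p − 7(1−p) = 3p + 5(1−p), so p = 2/3.
Similarly Bob's optimal q on I is 1/9, and the value is 9·(1/9) + (3)·(8/9) = 11/3.

11/3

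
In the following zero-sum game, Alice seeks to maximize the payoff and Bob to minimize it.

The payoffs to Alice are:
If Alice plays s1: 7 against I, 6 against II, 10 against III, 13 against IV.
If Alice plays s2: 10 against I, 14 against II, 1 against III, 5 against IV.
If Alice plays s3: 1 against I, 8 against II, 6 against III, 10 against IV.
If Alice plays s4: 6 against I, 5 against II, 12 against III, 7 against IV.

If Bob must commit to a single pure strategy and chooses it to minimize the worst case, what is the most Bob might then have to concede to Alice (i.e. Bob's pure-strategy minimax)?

10

The worst case (largest entry) in each column is I: 10, II: 14, III: 12, IV: 13.
The best (smallest) of these is 10.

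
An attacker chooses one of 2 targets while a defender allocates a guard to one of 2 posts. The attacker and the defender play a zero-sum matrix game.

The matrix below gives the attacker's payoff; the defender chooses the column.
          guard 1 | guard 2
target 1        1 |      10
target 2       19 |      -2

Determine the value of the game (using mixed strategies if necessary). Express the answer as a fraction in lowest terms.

Row minima are 1 and -2, so the attacker's maximin is 1; column maxima are 19 and 10, so the defender's minimax is 10. These differ, so the equilibrium is in mixed strategies.
Let the attacker play target 1 with probability p. The defender is indifferent when p + 19(1−p) = 10p − 2(1−p), giving p = 7/10.
Let the defender play guard 1 with probability q. The attacker is indifferent when q + 10(1−q) = 19q − 2(1−q), giving q = 2/5.
The value is 1·(2/5) + (10)·(3/5) = 32/5.

32/5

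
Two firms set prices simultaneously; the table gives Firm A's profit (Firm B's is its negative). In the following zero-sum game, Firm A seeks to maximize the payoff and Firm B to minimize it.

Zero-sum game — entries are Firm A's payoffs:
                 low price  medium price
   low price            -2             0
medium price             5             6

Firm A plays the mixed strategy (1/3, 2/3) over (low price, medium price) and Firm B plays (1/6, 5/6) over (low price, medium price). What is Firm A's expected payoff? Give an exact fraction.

Against (1/6, 5/6), each row's expected payoff is low price: -1/3; medium price: 35/6.
Taking the (1/3, 2/3)-weighted average: (1/3)·(-1/3) + (2/3)·(35/6) = 34/9.

34/9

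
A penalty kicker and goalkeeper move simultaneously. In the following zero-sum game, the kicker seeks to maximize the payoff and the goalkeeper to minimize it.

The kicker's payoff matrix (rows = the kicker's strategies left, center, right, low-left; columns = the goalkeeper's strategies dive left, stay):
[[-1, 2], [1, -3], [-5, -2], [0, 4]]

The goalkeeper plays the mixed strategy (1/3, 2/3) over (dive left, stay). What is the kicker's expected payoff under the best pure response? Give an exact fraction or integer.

left: (-1)·(1/3) + (2)·(2/3) = 1.
center: (1)·(1/3) + (-3)·(2/3) = -5/3.
right: (-5)·(1/3) + (-2)·(2/3) = -3.
low-left: (0)·(1/3) + (4)·(2/3) = 8/3.
The best pure response is low-left with expected payoff 8/3.

8/3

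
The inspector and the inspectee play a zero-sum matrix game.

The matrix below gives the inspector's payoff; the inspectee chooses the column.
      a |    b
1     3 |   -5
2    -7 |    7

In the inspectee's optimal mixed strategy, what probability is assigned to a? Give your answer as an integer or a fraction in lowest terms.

Row minima are -5 and -7, so the inspector's maximin is -5; column maxima are 3 and 7, so the inspectee's minimax is 3. These differ, so the equilibrium is in mixed strategies.
Let the inspectee play a with probability q. The inspector is indifferent when 3q − 5(1−q) = −7q + 7(1−q), giving q = 6/11.

6/11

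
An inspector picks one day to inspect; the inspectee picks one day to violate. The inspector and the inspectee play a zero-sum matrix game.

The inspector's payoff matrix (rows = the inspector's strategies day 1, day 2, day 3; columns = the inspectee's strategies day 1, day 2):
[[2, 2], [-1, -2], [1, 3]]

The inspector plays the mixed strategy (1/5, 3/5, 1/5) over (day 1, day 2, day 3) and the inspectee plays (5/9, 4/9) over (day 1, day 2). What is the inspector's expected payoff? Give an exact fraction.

Against (5/9, 4/9), each row's expected payoff is day 1: 2; day 2: -13/9; day 3: 17/9.
Taking the (1/5, 3/5, 1/5)-weighted average: (1/5)·(2) + (3/5)·(-13/9) + (1/5)·(17/9) = -4/45.

-4/45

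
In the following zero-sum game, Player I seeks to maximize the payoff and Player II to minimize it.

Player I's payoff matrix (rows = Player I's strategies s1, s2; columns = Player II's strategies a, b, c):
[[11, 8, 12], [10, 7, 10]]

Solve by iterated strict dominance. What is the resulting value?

Column a is strictly dominated by b for Player II (8<11, 7<10); eliminate a.
Row s2 is strictly dominated by row s1 (8>7, 12>10); eliminate s2.
Column c is strictly dominated by b for Player II (8<12); eliminate c.
Only (s1, b) remains, with payoff 8.

8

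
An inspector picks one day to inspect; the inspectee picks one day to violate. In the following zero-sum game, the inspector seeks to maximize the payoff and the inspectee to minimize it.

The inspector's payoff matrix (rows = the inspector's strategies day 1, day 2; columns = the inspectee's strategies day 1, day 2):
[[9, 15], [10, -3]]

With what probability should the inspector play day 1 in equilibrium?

13/19

Row minima are 9 and -3, so the inspector's maximin is 9; column maxima are 10 and 15, so the inspectee's minimax is 10. These differ, so the equilibrium is in mixed strategies.
Let the inspector play day 1 with probability p. The inspectee is indifferent when 9p + 10(1−p) = 15p − 3(1−p), giving p = 13/19.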